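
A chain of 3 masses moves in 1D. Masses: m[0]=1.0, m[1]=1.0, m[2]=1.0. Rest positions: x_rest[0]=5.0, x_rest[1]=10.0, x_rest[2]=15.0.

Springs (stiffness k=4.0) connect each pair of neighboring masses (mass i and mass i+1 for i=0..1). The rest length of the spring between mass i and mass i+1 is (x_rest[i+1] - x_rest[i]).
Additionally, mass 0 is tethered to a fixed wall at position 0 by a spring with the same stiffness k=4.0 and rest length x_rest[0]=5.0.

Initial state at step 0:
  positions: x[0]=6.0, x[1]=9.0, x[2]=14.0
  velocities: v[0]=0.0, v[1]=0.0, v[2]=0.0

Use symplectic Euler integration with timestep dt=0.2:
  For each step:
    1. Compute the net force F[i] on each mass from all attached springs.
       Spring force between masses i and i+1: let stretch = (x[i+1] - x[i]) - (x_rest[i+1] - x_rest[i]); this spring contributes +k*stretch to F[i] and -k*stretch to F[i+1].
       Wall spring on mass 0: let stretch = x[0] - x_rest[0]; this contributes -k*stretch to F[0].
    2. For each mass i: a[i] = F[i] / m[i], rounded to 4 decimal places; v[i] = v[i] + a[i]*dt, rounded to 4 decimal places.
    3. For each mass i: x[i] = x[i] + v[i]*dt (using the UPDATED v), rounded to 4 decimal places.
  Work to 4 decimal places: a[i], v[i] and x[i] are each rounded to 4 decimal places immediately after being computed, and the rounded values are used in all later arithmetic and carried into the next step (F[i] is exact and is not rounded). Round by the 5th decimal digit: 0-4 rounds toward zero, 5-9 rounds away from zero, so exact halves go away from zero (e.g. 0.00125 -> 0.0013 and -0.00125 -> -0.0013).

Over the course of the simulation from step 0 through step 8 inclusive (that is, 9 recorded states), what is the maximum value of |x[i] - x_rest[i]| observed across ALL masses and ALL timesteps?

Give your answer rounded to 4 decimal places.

Answer: 1.3416

Derivation:
Step 0: x=[6.0000 9.0000 14.0000] v=[0.0000 0.0000 0.0000]
Step 1: x=[5.5200 9.3200 14.0000] v=[-2.4000 1.6000 0.0000]
Step 2: x=[4.7648 9.7808 14.0512] v=[-3.7760 2.3040 0.2560]
Step 3: x=[4.0498 10.1223 14.2191] v=[-3.5750 1.7075 0.8397]
Step 4: x=[3.6584 10.1477 14.5316] v=[-1.9568 0.1269 1.5623]
Step 5: x=[3.7200 9.8362 14.9426] v=[0.3079 -1.5574 2.0552]
Step 6: x=[4.1650 9.3632 15.3366] v=[2.2249 -2.3652 1.9701]
Step 7: x=[4.7753 9.0142 15.5749] v=[3.0515 -1.7450 1.1914]
Step 8: x=[5.2998 9.0367 15.5635] v=[2.6224 0.1124 -0.0572]
Max displacement = 1.3416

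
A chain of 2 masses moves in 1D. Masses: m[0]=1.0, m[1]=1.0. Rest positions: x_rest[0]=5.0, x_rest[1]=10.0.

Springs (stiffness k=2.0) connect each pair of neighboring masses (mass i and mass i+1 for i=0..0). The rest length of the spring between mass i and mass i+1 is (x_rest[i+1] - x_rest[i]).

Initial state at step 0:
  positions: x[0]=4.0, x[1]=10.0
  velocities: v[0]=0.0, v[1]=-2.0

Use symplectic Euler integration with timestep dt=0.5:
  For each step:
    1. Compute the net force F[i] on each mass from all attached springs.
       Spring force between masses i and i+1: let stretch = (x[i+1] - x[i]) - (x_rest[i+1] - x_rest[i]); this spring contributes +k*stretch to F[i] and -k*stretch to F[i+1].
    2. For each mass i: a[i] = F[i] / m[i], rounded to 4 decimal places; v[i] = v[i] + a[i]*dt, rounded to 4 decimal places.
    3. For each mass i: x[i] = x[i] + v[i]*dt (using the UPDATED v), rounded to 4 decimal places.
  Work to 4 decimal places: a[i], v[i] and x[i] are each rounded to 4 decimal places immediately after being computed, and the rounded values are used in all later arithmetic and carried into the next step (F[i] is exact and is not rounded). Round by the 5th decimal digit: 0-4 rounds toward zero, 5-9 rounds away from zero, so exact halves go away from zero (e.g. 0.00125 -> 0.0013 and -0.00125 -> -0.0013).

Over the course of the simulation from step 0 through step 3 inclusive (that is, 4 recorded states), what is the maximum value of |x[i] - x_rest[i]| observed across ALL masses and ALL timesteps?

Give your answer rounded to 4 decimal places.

Answer: 2.5000

Derivation:
Step 0: x=[4.0000 10.0000] v=[0.0000 -2.0000]
Step 1: x=[4.5000 8.5000] v=[1.0000 -3.0000]
Step 2: x=[4.5000 7.5000] v=[0.0000 -2.0000]
Step 3: x=[3.5000 7.5000] v=[-2.0000 0.0000]
Max displacement = 2.5000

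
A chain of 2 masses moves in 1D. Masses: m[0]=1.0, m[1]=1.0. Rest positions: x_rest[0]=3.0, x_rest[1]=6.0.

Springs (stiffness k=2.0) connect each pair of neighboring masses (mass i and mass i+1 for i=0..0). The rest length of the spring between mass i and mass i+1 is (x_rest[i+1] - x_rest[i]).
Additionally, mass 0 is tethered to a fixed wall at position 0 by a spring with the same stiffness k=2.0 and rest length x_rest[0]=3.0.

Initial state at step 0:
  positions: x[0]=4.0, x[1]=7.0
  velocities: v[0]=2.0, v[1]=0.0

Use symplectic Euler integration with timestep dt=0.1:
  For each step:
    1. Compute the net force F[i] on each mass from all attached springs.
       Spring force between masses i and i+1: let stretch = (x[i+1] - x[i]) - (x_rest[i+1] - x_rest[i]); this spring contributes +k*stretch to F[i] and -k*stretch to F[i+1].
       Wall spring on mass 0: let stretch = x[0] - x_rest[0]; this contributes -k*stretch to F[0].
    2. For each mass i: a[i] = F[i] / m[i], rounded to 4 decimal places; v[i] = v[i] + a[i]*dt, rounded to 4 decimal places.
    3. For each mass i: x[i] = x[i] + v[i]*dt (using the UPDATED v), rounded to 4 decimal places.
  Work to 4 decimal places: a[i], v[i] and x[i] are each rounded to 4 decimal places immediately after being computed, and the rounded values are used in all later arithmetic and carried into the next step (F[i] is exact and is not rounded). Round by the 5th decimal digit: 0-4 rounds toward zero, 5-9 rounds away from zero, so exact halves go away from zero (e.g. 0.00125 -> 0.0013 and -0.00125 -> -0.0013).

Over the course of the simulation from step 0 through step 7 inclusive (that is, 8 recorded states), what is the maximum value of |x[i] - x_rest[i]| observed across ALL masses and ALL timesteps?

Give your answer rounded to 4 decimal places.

Answer: 1.5751

Derivation:
Step 0: x=[4.0000 7.0000] v=[2.0000 0.0000]
Step 1: x=[4.1800 7.0000] v=[1.8000 0.0000]
Step 2: x=[4.3328 7.0036] v=[1.5280 0.0360]
Step 3: x=[4.4524 7.0138] v=[1.1956 0.1018]
Step 4: x=[4.5341 7.0328] v=[0.8174 0.1895]
Step 5: x=[4.5751 7.0618] v=[0.4103 0.2898]
Step 6: x=[4.5744 7.1011] v=[-0.0074 0.3925]
Step 7: x=[4.5327 7.1498] v=[-0.4169 0.4872]
Max displacement = 1.5751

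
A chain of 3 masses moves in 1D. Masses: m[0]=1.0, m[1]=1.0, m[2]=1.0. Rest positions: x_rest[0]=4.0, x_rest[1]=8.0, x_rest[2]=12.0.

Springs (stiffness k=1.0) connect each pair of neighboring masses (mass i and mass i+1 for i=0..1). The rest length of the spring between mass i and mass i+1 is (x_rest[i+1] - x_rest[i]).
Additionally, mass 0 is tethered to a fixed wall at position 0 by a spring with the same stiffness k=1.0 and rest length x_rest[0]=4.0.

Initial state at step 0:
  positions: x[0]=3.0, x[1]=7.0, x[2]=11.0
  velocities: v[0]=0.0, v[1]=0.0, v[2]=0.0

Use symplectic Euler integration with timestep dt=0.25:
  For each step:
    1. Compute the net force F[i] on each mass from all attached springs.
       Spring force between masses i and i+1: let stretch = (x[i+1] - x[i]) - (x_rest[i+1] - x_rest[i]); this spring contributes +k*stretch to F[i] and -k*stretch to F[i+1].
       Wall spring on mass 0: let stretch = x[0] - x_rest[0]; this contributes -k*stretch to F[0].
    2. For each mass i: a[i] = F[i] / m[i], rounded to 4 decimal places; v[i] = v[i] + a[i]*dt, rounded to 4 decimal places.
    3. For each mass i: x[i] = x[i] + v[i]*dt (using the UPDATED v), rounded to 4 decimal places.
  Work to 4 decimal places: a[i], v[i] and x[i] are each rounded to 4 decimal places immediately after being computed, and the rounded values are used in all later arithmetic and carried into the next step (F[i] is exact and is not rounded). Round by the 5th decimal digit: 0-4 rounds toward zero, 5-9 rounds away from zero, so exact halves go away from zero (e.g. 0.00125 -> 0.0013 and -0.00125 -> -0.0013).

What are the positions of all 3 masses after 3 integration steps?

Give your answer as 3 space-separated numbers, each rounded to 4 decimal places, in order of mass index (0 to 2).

Step 0: x=[3.0000 7.0000 11.0000] v=[0.0000 0.0000 0.0000]
Step 1: x=[3.0625 7.0000 11.0000] v=[0.2500 0.0000 0.0000]
Step 2: x=[3.1797 7.0039 11.0000] v=[0.4688 0.0156 0.0000]
Step 3: x=[3.3372 7.0186 11.0003] v=[0.6299 0.0586 0.0010]

Answer: 3.3372 7.0186 11.0003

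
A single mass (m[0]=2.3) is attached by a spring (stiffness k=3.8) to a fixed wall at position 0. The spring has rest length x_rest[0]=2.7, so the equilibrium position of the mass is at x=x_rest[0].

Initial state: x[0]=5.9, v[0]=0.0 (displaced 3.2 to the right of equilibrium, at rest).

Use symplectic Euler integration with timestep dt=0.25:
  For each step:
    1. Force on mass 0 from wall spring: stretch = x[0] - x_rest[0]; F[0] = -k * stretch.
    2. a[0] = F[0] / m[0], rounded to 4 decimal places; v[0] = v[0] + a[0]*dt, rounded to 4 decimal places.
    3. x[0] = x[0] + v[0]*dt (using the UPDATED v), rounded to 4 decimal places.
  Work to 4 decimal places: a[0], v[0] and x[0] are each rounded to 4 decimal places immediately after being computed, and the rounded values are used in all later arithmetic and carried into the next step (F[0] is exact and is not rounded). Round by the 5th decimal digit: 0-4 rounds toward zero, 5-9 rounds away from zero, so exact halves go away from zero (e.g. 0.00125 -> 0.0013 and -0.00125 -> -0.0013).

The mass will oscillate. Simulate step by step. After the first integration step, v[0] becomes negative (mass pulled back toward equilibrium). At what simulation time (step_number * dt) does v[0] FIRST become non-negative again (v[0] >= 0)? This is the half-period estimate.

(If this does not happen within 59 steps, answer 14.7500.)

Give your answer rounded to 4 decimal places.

Step 0: x=[5.9000] v=[0.0000]
Step 1: x=[5.5696] v=[-1.3218]
Step 2: x=[4.9428] v=[-2.5071]
Step 3: x=[4.0844] v=[-3.4335]
Step 4: x=[3.0831] v=[-4.0053]
Step 5: x=[2.0422] v=[-4.1635]
Step 6: x=[1.0693] v=[-3.8918]
Step 7: x=[0.2647] v=[-3.2183]
Step 8: x=[-0.2884] v=[-2.2124]
Step 9: x=[-0.5329] v=[-0.9781]
Step 10: x=[-0.4436] v=[0.3572]
First v>=0 after going negative at step 10, time=2.5000

Answer: 2.5000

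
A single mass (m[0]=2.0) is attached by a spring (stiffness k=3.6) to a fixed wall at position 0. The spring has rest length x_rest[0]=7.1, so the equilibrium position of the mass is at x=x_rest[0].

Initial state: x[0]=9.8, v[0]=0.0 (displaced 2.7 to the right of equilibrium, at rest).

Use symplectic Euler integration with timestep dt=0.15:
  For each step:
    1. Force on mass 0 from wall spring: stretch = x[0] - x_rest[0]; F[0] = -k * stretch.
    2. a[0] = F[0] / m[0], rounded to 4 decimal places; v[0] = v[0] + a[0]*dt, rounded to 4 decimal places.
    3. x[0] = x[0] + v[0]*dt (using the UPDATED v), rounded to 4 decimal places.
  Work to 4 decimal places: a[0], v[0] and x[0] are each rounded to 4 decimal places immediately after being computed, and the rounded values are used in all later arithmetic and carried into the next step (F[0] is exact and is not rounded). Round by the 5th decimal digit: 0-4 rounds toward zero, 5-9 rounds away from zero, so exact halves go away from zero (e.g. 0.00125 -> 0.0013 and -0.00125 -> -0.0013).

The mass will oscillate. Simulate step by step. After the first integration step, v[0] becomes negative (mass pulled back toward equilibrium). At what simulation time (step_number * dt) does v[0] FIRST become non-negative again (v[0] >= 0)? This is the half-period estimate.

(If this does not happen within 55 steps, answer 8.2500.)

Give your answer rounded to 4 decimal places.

Answer: 2.4000

Derivation:
Step 0: x=[9.8000] v=[0.0000]
Step 1: x=[9.6907] v=[-0.7290]
Step 2: x=[9.4764] v=[-1.4285]
Step 3: x=[9.1659] v=[-2.0701]
Step 4: x=[8.7717] v=[-2.6279]
Step 5: x=[8.3098] v=[-3.0793]
Step 6: x=[7.7989] v=[-3.4059]
Step 7: x=[7.2597] v=[-3.5946]
Step 8: x=[6.7140] v=[-3.6377]
Step 9: x=[6.1840] v=[-3.5335]
Step 10: x=[5.6911] v=[-3.2862]
Step 11: x=[5.2552] v=[-2.9058]
Step 12: x=[4.8940] v=[-2.4077]
Step 13: x=[4.6222] v=[-1.8121]
Step 14: x=[4.4507] v=[-1.1431]
Step 15: x=[4.3865] v=[-0.4278]
Step 16: x=[4.4322] v=[0.3048]
First v>=0 after going negative at step 16, time=2.4000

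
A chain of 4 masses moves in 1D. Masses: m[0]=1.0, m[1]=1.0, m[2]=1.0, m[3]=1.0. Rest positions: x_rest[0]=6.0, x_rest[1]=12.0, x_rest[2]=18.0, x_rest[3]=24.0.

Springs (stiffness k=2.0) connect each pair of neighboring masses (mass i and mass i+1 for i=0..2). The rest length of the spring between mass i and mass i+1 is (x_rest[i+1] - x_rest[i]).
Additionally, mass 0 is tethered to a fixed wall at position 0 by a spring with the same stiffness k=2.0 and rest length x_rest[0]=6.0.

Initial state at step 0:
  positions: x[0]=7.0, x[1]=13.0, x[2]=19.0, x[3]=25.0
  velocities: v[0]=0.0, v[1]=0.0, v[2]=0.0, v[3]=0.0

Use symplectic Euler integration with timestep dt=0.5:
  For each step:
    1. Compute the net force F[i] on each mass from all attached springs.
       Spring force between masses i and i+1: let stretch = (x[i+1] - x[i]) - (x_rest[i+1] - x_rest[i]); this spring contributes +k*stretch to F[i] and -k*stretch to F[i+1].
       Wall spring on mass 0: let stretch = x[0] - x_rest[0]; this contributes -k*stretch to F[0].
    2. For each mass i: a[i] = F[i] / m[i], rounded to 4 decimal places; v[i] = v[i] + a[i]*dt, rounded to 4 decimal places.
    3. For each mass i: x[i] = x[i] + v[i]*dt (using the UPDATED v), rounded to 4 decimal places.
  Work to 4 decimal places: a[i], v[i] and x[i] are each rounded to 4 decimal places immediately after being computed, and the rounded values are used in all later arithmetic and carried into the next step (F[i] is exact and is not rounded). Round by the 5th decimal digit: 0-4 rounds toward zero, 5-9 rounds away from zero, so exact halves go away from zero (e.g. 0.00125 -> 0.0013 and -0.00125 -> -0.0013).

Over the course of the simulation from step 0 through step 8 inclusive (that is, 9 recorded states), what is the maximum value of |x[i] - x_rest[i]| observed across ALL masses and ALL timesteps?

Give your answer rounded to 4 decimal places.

Answer: 1.1484

Derivation:
Step 0: x=[7.0000 13.0000 19.0000 25.0000] v=[0.0000 0.0000 0.0000 0.0000]
Step 1: x=[6.5000 13.0000 19.0000 25.0000] v=[-1.0000 0.0000 0.0000 0.0000]
Step 2: x=[6.0000 12.7500 19.0000 25.0000] v=[-1.0000 -0.5000 0.0000 0.0000]
Step 3: x=[5.8750 12.2500 18.8750 25.0000] v=[-0.2500 -1.0000 -0.2500 0.0000]
Step 4: x=[6.0000 11.8750 18.5000 24.9375] v=[0.2500 -0.7500 -0.7500 -0.1250]
Step 5: x=[6.0625 11.8750 18.0313 24.6563] v=[0.1250 0.0000 -0.9375 -0.5625]
Step 6: x=[6.0000 12.0469 17.7969 24.0626] v=[-0.1250 0.3438 -0.4688 -1.1875]
Step 7: x=[5.9610 12.0704 17.8204 23.3360] v=[-0.0781 0.0469 0.0469 -1.4532]
Step 8: x=[5.9962 11.9142 17.7267 22.8516] v=[0.0703 -0.3125 -0.1875 -0.9688]
Max displacement = 1.1484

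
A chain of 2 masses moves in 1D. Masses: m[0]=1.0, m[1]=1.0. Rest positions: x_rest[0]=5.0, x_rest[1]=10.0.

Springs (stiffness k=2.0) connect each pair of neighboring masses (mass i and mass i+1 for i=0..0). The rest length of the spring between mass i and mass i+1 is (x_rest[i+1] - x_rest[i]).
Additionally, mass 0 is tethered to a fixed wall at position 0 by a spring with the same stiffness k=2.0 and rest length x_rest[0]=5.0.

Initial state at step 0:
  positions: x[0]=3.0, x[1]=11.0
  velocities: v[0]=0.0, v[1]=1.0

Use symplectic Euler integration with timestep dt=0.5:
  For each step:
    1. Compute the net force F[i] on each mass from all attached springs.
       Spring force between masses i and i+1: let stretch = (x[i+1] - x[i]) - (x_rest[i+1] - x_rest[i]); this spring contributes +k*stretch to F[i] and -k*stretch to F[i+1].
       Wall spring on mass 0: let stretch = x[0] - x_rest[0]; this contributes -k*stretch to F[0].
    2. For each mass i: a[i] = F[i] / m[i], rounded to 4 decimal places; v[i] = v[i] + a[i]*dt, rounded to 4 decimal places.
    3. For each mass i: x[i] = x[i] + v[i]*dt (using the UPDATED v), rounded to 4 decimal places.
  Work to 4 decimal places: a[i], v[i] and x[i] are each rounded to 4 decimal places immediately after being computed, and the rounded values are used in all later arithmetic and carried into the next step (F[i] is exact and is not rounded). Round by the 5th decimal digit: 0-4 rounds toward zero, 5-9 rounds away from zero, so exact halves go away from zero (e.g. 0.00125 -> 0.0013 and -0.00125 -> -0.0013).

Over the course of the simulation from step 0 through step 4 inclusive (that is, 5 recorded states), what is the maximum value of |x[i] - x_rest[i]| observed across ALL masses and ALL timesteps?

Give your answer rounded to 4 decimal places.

Step 0: x=[3.0000 11.0000] v=[0.0000 1.0000]
Step 1: x=[5.5000 10.0000] v=[5.0000 -2.0000]
Step 2: x=[7.5000 9.2500] v=[4.0000 -1.5000]
Step 3: x=[6.6250 10.1250] v=[-1.7500 1.7500]
Step 4: x=[4.1875 11.7500] v=[-4.8750 3.2500]
Max displacement = 2.5000

Answer: 2.5000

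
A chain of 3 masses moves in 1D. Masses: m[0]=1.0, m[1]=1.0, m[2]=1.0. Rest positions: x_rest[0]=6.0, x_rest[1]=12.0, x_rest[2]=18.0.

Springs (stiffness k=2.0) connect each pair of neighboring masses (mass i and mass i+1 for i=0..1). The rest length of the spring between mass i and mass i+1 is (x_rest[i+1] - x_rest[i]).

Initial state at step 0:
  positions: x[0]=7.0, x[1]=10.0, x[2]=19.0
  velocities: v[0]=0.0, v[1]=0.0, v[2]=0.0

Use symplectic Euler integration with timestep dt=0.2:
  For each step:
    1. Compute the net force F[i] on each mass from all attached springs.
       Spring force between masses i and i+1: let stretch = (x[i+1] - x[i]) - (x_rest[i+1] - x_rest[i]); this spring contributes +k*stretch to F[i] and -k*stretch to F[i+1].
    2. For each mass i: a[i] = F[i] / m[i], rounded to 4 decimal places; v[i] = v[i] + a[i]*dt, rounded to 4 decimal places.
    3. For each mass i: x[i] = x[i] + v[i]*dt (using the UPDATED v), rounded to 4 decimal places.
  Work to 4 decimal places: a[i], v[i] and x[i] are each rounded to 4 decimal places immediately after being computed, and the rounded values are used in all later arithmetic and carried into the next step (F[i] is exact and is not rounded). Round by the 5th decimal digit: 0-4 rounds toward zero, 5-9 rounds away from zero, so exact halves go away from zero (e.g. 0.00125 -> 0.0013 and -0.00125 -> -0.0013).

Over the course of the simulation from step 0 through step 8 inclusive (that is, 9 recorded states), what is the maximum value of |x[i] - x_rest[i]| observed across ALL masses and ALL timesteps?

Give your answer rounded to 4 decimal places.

Step 0: x=[7.0000 10.0000 19.0000] v=[0.0000 0.0000 0.0000]
Step 1: x=[6.7600 10.4800 18.7600] v=[-1.2000 2.4000 -1.2000]
Step 2: x=[6.3376 11.3248 18.3376] v=[-2.1120 4.2240 -2.1120]
Step 3: x=[5.8342 12.3316 17.8342] v=[-2.5171 5.0342 -2.5171]
Step 4: x=[5.3706 13.2589 17.3706] v=[-2.3181 4.6363 -2.3181]
Step 5: x=[5.0580 13.8840 17.0580] v=[-1.5628 3.1257 -1.5628]
Step 6: x=[4.9715 14.0570 16.9715] v=[-0.4324 0.8649 -0.4324]
Step 7: x=[5.1319 13.7363 17.1319] v=[0.8018 -1.6035 0.8018]
Step 8: x=[5.5006 12.9989 17.5006] v=[1.8436 -3.6870 1.8436]
Max displacement = 2.0570

Answer: 2.0570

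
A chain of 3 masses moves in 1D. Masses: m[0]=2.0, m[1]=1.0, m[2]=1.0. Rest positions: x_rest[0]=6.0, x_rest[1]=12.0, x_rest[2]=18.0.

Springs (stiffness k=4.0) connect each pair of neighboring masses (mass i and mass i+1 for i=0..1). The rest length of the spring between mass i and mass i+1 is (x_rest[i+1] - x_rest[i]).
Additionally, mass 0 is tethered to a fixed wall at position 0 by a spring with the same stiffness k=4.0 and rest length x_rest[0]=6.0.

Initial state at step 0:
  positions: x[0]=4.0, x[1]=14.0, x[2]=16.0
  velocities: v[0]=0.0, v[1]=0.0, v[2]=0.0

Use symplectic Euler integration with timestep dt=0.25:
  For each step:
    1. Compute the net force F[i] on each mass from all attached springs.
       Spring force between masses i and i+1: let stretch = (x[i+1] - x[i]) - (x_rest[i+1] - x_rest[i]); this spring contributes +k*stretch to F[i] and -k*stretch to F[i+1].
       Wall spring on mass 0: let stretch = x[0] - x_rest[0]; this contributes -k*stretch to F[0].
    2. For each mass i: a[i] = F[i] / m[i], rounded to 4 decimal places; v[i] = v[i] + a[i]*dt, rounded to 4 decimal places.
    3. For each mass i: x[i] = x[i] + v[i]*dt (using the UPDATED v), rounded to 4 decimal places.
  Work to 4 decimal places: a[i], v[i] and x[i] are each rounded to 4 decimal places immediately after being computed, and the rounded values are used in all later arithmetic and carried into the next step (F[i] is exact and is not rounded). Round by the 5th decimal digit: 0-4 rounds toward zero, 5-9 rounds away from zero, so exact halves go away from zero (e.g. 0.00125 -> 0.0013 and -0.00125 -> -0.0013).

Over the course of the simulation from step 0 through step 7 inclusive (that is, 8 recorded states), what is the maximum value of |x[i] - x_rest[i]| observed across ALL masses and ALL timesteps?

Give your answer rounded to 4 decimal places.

Step 0: x=[4.0000 14.0000 16.0000] v=[0.0000 0.0000 0.0000]
Step 1: x=[4.7500 12.0000 17.0000] v=[3.0000 -8.0000 4.0000]
Step 2: x=[5.8125 9.4375 18.2500] v=[4.2500 -10.2500 5.0000]
Step 3: x=[6.6016 8.1719 18.7969] v=[3.1563 -5.0625 2.1875]
Step 4: x=[6.7618 9.1700 18.1875] v=[0.6407 3.9922 -2.4375]
Step 5: x=[6.3778 11.8204 16.8238] v=[-1.5361 10.6015 -5.4550]
Step 6: x=[5.8769 14.3610 15.7092] v=[-2.0037 10.1623 -4.4584]
Step 7: x=[5.7019 15.1176 15.7576] v=[-0.7001 3.0264 0.1934]
Max displacement = 3.8281

Answer: 3.8281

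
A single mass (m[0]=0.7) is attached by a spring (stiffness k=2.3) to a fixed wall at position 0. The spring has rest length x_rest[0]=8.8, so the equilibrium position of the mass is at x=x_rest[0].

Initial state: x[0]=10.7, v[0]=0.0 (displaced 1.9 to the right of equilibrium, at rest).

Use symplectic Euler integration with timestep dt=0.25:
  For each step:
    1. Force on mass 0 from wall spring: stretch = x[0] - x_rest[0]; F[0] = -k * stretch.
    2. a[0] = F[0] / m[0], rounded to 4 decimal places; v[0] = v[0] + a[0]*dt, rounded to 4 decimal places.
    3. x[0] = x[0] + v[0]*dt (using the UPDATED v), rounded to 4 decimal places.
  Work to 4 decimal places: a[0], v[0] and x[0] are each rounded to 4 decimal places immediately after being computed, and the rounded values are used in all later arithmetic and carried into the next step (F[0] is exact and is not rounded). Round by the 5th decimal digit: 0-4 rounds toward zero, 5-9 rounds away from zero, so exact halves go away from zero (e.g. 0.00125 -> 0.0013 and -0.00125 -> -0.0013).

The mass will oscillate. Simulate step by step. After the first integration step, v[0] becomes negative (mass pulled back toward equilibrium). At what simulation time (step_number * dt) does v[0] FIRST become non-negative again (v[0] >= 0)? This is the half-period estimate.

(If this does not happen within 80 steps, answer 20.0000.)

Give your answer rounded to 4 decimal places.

Answer: 1.7500

Derivation:
Step 0: x=[10.7000] v=[0.0000]
Step 1: x=[10.3098] v=[-1.5607]
Step 2: x=[9.6096] v=[-2.8009]
Step 3: x=[8.7431] v=[-3.4659]
Step 4: x=[7.8883] v=[-3.4192]
Step 5: x=[7.2207] v=[-2.6703]
Step 6: x=[6.8775] v=[-1.3730]
Step 7: x=[6.9291] v=[0.2062]
First v>=0 after going negative at step 7, time=1.7500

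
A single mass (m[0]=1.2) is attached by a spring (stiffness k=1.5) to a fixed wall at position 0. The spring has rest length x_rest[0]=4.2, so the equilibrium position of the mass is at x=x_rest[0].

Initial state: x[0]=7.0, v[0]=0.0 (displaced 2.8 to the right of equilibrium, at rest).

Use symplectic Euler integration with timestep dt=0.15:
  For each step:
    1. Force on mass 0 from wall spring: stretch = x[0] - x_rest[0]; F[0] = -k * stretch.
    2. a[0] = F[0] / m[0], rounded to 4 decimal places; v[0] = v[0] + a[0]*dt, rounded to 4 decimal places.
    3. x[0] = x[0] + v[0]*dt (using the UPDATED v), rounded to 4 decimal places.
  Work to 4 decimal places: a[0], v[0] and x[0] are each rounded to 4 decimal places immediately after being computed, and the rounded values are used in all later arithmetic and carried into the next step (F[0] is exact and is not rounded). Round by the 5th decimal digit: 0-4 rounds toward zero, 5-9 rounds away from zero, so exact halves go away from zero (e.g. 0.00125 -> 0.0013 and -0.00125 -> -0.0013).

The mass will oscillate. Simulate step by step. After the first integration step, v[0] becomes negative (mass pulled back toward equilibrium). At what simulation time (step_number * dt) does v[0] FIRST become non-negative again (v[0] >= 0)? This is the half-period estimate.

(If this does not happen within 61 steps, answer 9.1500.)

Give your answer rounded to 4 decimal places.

Answer: 2.8500

Derivation:
Step 0: x=[7.0000] v=[0.0000]
Step 1: x=[6.9213] v=[-0.5250]
Step 2: x=[6.7660] v=[-1.0352]
Step 3: x=[6.5386] v=[-1.5163]
Step 4: x=[6.2454] v=[-1.9548]
Step 5: x=[5.8947] v=[-2.3383]
Step 6: x=[5.4963] v=[-2.6561]
Step 7: x=[5.0614] v=[-2.8992]
Step 8: x=[4.6023] v=[-3.0607]
Step 9: x=[4.1319] v=[-3.1361]
Step 10: x=[3.6634] v=[-3.1233]
Step 11: x=[3.2100] v=[-3.0227]
Step 12: x=[2.7844] v=[-2.8371]
Step 13: x=[2.3986] v=[-2.5717]
Step 14: x=[2.0635] v=[-2.2339]
Step 15: x=[1.7885] v=[-1.8333]
Step 16: x=[1.5813] v=[-1.3811]
Step 17: x=[1.4478] v=[-0.8901]
Step 18: x=[1.3917] v=[-0.3741]
Step 19: x=[1.4146] v=[0.1525]
First v>=0 after going negative at step 19, time=2.8500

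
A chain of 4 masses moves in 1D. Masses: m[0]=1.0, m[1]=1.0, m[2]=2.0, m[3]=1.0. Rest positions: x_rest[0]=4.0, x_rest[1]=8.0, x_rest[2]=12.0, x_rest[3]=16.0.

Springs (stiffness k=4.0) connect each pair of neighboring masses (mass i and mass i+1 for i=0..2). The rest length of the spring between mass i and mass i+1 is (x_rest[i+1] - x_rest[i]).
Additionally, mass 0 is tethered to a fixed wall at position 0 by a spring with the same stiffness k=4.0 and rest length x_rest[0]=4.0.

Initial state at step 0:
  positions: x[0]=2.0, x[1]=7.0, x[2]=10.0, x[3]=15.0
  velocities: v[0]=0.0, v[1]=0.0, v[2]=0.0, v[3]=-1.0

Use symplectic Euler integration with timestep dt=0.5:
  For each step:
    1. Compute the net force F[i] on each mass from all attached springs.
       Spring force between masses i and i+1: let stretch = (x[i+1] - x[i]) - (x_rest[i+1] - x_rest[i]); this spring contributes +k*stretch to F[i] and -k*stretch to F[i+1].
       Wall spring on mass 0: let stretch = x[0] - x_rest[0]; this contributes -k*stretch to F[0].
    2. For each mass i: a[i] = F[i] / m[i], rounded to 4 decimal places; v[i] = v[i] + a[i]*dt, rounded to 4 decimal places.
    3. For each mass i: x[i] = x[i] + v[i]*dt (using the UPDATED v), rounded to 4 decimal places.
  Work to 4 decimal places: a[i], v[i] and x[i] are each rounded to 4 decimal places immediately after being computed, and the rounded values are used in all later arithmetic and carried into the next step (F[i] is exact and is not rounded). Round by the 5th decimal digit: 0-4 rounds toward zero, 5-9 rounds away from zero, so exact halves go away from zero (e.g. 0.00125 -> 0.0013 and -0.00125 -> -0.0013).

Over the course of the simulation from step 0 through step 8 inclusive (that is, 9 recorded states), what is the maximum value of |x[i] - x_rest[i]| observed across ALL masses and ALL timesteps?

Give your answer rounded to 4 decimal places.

Step 0: x=[2.0000 7.0000 10.0000 15.0000] v=[0.0000 0.0000 0.0000 -1.0000]
Step 1: x=[5.0000 5.0000 11.0000 13.5000] v=[6.0000 -4.0000 2.0000 -3.0000]
Step 2: x=[3.0000 9.0000 10.2500 13.5000] v=[-4.0000 8.0000 -1.5000 0.0000]
Step 3: x=[4.0000 8.2500 10.5000 14.2500] v=[2.0000 -1.5000 0.5000 1.5000]
Step 4: x=[5.2500 5.5000 11.5000 15.2500] v=[2.5000 -5.5000 2.0000 2.0000]
Step 5: x=[1.5000 8.5000 11.3750 16.5000] v=[-7.5000 6.0000 -0.2500 2.5000]
Step 6: x=[3.2500 7.3750 12.3750 16.6250] v=[3.5000 -2.2500 2.0000 0.2500]
Step 7: x=[5.8750 7.1250 13.0000 16.5000] v=[5.2500 -0.5000 1.2500 -0.2500]
Step 8: x=[3.8750 11.5000 12.4375 16.8750] v=[-4.0000 8.7500 -1.1250 0.7500]
Max displacement = 3.5000

Answer: 3.5000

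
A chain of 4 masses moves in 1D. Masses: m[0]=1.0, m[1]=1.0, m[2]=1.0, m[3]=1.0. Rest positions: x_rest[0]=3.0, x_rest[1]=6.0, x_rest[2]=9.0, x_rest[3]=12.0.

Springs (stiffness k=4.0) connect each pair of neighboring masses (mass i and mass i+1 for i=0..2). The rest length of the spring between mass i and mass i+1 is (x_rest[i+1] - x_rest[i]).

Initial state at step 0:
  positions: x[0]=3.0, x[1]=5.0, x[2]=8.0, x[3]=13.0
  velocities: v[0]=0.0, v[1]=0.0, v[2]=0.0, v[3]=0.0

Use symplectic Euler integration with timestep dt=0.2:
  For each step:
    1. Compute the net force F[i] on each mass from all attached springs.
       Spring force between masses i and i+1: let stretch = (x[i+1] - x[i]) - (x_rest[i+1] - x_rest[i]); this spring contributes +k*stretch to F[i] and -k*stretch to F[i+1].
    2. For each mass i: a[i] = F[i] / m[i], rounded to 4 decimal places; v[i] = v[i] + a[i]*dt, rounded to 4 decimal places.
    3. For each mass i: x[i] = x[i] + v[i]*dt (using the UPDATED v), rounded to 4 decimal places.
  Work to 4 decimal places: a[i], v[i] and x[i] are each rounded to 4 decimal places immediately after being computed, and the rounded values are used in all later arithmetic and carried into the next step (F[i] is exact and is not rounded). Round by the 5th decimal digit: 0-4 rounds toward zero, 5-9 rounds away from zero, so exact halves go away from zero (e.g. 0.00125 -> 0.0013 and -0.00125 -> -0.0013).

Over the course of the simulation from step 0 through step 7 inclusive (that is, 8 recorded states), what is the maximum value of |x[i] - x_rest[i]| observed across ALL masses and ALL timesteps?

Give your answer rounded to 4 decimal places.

Step 0: x=[3.0000 5.0000 8.0000 13.0000] v=[0.0000 0.0000 0.0000 0.0000]
Step 1: x=[2.8400 5.1600 8.3200 12.6800] v=[-0.8000 0.8000 1.6000 -1.6000]
Step 2: x=[2.5712 5.4544 8.8320 12.1424] v=[-1.3440 1.4720 2.5600 -2.6880]
Step 3: x=[2.2837 5.8279 9.3332 11.5551] v=[-1.4374 1.8675 2.5062 -2.9363]
Step 4: x=[2.0833 6.1952 9.6291 11.0923] v=[-1.0020 1.8364 1.4795 -2.3138]
Step 5: x=[2.0608 6.4540 9.6097 10.8754] v=[-0.1125 1.2940 -0.0971 -1.0844]
Step 6: x=[2.2612 6.5148 9.2879 10.9360] v=[1.0021 0.3040 -1.6091 0.3030]
Step 7: x=[2.6622 6.3387 8.7861 11.2129] v=[2.0050 -0.8804 -2.5091 1.3845]
Max displacement = 1.1246

Answer: 1.1246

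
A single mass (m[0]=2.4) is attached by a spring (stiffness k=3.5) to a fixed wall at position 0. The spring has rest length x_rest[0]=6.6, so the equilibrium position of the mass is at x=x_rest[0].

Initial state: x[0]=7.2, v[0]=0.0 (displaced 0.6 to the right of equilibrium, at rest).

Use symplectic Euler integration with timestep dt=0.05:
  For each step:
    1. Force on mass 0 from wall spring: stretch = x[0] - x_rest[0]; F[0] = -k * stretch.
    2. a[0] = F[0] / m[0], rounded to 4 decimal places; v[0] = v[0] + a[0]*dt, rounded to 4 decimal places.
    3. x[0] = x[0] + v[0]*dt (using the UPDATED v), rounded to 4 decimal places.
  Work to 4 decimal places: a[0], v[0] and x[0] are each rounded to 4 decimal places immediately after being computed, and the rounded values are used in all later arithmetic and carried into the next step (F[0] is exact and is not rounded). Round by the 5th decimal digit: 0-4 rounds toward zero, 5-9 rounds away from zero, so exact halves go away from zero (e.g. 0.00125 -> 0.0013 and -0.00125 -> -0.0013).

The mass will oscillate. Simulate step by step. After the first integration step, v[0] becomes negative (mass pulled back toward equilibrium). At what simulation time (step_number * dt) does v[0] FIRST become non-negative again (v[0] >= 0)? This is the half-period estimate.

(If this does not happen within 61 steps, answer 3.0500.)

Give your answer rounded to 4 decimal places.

Answer: 2.6500

Derivation:
Step 0: x=[7.2000] v=[0.0000]
Step 1: x=[7.1978] v=[-0.0438]
Step 2: x=[7.1934] v=[-0.0874]
Step 3: x=[7.1869] v=[-0.1307]
Step 4: x=[7.1782] v=[-0.1735]
Step 5: x=[7.1674] v=[-0.2157]
Step 6: x=[7.1545] v=[-0.2571]
Step 7: x=[7.1396] v=[-0.2975]
Step 8: x=[7.1228] v=[-0.3368]
Step 9: x=[7.1041] v=[-0.3749]
Step 10: x=[7.0835] v=[-0.4117]
Step 11: x=[7.0612] v=[-0.4470]
Step 12: x=[7.0372] v=[-0.4806]
Step 13: x=[7.0116] v=[-0.5125]
Step 14: x=[6.9845] v=[-0.5425]
Step 15: x=[6.9560] v=[-0.5705]
Step 16: x=[6.9262] v=[-0.5965]
Step 17: x=[6.8952] v=[-0.6203]
Step 18: x=[6.8631] v=[-0.6418]
Step 19: x=[6.8301] v=[-0.6610]
Step 20: x=[6.7962] v=[-0.6778]
Step 21: x=[6.7616] v=[-0.6921]
Step 22: x=[6.7264] v=[-0.7039]
Step 23: x=[6.6907] v=[-0.7131]
Step 24: x=[6.6547] v=[-0.7197]
Step 25: x=[6.6185] v=[-0.7237]
Step 26: x=[6.5822] v=[-0.7251]
Step 27: x=[6.5460] v=[-0.7238]
Step 28: x=[6.5100] v=[-0.7199]
Step 29: x=[6.4743] v=[-0.7133]
Step 30: x=[6.4391] v=[-0.7041]
Step 31: x=[6.4045] v=[-0.6924]
Step 32: x=[6.3706] v=[-0.6781]
Step 33: x=[6.3375] v=[-0.6614]
Step 34: x=[6.3054] v=[-0.6423]
Step 35: x=[6.2744] v=[-0.6208]
Step 36: x=[6.2445] v=[-0.5971]
Step 37: x=[6.2159] v=[-0.5712]
Step 38: x=[6.1887] v=[-0.5432]
Step 39: x=[6.1630] v=[-0.5132]
Step 40: x=[6.1389] v=[-0.4813]
Step 41: x=[6.1165] v=[-0.4477]
Step 42: x=[6.0959] v=[-0.4124]
Step 43: x=[6.0771] v=[-0.3756]
Step 44: x=[6.0602] v=[-0.3375]
Step 45: x=[6.0453] v=[-0.2981]
Step 46: x=[6.0324] v=[-0.2577]
Step 47: x=[6.0216] v=[-0.2163]
Step 48: x=[6.0129] v=[-0.1741]
Step 49: x=[6.0063] v=[-0.1313]
Step 50: x=[6.0019] v=[-0.0880]
Step 51: x=[5.9997] v=[-0.0444]
Step 52: x=[5.9997] v=[-0.0006]
Step 53: x=[6.0019] v=[0.0432]
First v>=0 after going negative at step 53, time=2.6500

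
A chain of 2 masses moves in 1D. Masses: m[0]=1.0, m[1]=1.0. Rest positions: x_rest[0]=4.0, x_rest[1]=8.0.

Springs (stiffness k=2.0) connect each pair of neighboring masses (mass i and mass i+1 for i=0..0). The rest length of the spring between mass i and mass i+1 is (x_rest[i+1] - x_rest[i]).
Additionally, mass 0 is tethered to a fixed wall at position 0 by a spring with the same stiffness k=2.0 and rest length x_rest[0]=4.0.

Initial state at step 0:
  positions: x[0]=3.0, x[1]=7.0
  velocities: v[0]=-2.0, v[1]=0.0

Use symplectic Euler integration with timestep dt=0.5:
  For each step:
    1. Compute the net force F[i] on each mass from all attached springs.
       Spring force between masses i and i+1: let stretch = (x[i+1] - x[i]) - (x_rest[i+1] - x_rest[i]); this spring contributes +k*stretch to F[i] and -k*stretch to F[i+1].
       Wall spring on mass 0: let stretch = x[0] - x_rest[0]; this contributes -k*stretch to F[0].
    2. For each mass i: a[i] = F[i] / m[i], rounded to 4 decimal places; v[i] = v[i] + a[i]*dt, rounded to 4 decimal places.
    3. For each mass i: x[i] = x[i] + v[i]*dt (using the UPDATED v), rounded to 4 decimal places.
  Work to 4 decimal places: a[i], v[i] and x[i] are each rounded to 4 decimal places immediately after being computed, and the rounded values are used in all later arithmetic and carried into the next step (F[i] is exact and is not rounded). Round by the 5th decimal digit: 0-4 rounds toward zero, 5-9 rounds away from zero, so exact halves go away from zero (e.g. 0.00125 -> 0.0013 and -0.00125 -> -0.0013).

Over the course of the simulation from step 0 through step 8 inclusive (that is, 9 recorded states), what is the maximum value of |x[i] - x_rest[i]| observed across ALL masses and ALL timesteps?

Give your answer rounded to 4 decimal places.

Answer: 1.5000

Derivation:
Step 0: x=[3.0000 7.0000] v=[-2.0000 0.0000]
Step 1: x=[2.5000 7.0000] v=[-1.0000 0.0000]
Step 2: x=[3.0000 6.7500] v=[1.0000 -0.5000]
Step 3: x=[3.8750 6.6250] v=[1.7500 -0.2500]
Step 4: x=[4.1875 7.1250] v=[0.6250 1.0000]
Step 5: x=[3.8750 8.1563] v=[-0.6250 2.0625]
Step 6: x=[3.7657 9.0469] v=[-0.2187 1.7812]
Step 7: x=[4.4141 9.2969] v=[1.2968 0.5000]
Step 8: x=[5.2969 9.1055] v=[1.7655 -0.3828]
Max displacement = 1.5000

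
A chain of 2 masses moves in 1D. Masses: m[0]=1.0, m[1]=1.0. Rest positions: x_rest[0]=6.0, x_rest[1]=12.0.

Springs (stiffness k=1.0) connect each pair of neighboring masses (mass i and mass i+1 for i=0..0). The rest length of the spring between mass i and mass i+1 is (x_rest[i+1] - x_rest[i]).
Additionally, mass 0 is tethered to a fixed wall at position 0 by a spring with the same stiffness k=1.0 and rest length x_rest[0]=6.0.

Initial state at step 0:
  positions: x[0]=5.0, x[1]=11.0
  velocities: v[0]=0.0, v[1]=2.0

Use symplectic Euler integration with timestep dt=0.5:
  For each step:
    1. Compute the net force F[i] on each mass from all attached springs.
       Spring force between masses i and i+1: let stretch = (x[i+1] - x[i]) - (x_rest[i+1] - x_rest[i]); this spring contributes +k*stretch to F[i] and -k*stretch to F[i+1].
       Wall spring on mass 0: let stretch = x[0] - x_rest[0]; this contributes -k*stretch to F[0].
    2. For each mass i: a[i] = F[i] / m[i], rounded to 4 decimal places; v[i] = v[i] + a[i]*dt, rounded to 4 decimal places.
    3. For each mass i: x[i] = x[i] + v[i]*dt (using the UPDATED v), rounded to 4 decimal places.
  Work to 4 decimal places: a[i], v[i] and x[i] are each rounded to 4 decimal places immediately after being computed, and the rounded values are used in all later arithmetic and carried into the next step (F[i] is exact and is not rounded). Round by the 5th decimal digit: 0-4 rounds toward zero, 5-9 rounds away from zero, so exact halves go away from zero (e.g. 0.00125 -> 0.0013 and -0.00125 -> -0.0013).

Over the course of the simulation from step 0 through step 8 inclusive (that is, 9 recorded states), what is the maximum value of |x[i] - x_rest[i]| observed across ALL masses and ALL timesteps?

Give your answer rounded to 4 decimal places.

Step 0: x=[5.0000 11.0000] v=[0.0000 2.0000]
Step 1: x=[5.2500 12.0000] v=[0.5000 2.0000]
Step 2: x=[5.8750 12.8125] v=[1.2500 1.6250]
Step 3: x=[6.7657 13.3907] v=[1.7813 1.1563]
Step 4: x=[7.6212 13.8126] v=[1.7110 0.8438]
Step 5: x=[8.1193 14.1867] v=[0.9961 0.7481]
Step 6: x=[8.1044 14.5439] v=[-0.0299 0.7144]
Step 7: x=[7.6732 14.7913] v=[-0.8624 0.4947]
Step 8: x=[7.1032 14.7591] v=[-1.1400 -0.0644]
Max displacement = 2.7913

Answer: 2.7913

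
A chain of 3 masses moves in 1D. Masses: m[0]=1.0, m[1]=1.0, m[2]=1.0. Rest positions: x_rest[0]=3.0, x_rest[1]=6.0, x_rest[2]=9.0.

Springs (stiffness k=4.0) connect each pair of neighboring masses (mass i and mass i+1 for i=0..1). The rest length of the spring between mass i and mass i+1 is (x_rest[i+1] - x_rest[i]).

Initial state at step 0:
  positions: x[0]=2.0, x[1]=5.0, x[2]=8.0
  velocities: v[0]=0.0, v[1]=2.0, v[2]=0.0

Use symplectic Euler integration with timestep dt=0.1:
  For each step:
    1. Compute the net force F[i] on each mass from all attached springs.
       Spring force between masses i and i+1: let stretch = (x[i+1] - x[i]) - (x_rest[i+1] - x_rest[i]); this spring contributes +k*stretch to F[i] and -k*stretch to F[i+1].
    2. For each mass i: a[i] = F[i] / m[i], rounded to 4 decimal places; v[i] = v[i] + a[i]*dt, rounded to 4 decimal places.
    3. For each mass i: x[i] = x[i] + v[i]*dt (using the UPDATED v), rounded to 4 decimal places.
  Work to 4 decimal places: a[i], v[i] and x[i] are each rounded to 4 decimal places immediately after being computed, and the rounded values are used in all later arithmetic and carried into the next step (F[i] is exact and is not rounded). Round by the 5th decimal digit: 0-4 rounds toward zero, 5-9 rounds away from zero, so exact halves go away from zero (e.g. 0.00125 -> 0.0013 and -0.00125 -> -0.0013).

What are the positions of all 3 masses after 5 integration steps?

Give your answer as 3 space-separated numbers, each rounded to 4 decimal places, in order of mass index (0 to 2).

Step 0: x=[2.0000 5.0000 8.0000] v=[0.0000 2.0000 0.0000]
Step 1: x=[2.0000 5.2000 8.0000] v=[0.0000 2.0000 0.0000]
Step 2: x=[2.0080 5.3840 8.0080] v=[0.0800 1.8400 0.0800]
Step 3: x=[2.0310 5.5379 8.0310] v=[0.2304 1.5392 0.2304]
Step 4: x=[2.0743 5.6513 8.0743] v=[0.4332 1.1337 0.4332]
Step 5: x=[2.1407 5.7185 8.1407] v=[0.6640 0.6721 0.6640]

Answer: 2.1407 5.7185 8.1407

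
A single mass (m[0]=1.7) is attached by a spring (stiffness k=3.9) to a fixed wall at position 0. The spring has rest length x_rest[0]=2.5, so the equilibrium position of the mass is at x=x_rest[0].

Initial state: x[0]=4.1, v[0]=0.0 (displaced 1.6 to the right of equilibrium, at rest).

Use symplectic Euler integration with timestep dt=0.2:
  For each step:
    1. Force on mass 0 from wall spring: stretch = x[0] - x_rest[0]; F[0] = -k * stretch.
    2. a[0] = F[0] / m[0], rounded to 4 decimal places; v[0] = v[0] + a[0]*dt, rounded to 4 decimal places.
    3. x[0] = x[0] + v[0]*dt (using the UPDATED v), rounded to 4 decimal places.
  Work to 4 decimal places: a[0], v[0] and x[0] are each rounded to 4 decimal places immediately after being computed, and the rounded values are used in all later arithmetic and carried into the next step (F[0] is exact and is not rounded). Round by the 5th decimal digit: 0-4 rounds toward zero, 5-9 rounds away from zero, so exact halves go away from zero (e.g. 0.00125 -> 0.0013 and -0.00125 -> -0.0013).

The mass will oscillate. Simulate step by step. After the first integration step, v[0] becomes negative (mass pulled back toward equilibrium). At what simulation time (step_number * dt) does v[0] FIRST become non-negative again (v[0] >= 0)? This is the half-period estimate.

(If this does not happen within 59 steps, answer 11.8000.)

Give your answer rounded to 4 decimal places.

Answer: 2.2000

Derivation:
Step 0: x=[4.1000] v=[0.0000]
Step 1: x=[3.9532] v=[-0.7341]
Step 2: x=[3.6730] v=[-1.4009]
Step 3: x=[3.2852] v=[-1.9391]
Step 4: x=[2.8253] v=[-2.2994]
Step 5: x=[2.3356] v=[-2.4487]
Step 6: x=[1.8609] v=[-2.3733]
Step 7: x=[1.4449] v=[-2.0801]
Step 8: x=[1.1257] v=[-1.5960]
Step 9: x=[0.9326] v=[-0.9654]
Step 10: x=[0.8834] v=[-0.2462]
Step 11: x=[0.9825] v=[0.4955]
First v>=0 after going negative at step 11, time=2.2000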